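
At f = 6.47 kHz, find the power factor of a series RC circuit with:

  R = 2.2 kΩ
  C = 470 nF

Step 1 — Angular frequency: ω = 2π·f = 2π·6470 = 4.065e+04 rad/s.
Step 2 — Component impedances:
  R: Z = R = 2200 Ω
  C: Z = 1/(jωC) = -j/(ω·C) = 0 - j52.34 Ω
Step 3 — Series combination: Z_total = R + C = 2200 - j52.34 Ω = 2201∠-1.4° Ω.
Step 4 — Power factor: PF = cos(φ) = Re(Z)/|Z| = 2200/2200.6 = 0.9997.
Step 5 — Type: Im(Z) = -52.34 ⇒ leading (phase φ = -1.4°).

PF = 0.9997 (leading, φ = -1.4°)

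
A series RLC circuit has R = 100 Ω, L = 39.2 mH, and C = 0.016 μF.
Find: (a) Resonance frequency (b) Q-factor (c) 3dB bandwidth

Step 1 — Resonance: ω₀ = 1/√(LC) = 1/√(0.0392·1.6e-08) = 3.993e+04 rad/s.
Step 2 — f₀ = ω₀/(2π) = 6355 Hz.
Step 3 — Series Q: Q = ω₀L/R = 3.993e+04·0.0392/100 = 15.65.
Step 4 — Bandwidth: Δω = ω₀/Q = 2551 rad/s; BW = Δω/(2π) = 406 Hz.

(a) f₀ = 6355 Hz  (b) Q = 15.65  (c) BW = 406 Hz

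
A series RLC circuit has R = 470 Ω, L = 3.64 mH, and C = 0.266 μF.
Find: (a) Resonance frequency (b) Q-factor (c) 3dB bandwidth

Step 1 — Resonance: ω₀ = 1/√(LC) = 1/√(0.00364·2.66e-07) = 3.214e+04 rad/s.
Step 2 — f₀ = ω₀/(2π) = 5115 Hz.
Step 3 — Series Q: Q = ω₀L/R = 3.214e+04·0.00364/470 = 0.2489.
Step 4 — Bandwidth: Δω = ω₀/Q = 1.291e+05 rad/s; BW = Δω/(2π) = 2.055e+04 Hz.

(a) f₀ = 5115 Hz  (b) Q = 0.2489  (c) BW = 2.055e+04 Hz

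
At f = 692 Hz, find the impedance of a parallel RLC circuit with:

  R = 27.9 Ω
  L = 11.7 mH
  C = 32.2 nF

Step 1 — Angular frequency: ω = 2π·f = 2π·692 = 4348 rad/s.
Step 2 — Component impedances:
  R: Z = R = 27.9 Ω
  L: Z = jωL = j·4348·0.0117 = 0 + j50.87 Ω
  C: Z = 1/(jωC) = -j/(ω·C) = 0 - j7143 Ω
Step 3 — Parallel combination: 1/Z_total = 1/R + 1/L + 1/C; Z_total = 21.52 + j11.72 Ω = 24.5∠28.6° Ω.

Z = 21.52 + j11.72 Ω = 24.5∠28.6° Ω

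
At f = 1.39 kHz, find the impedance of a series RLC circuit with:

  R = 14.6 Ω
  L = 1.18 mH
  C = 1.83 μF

Step 1 — Angular frequency: ω = 2π·f = 2π·1390 = 8734 rad/s.
Step 2 — Component impedances:
  R: Z = R = 14.6 Ω
  L: Z = jωL = j·8734·0.00118 = 0 + j10.31 Ω
  C: Z = 1/(jωC) = -j/(ω·C) = 0 - j62.57 Ω
Step 3 — Series combination: Z_total = R + L + C = 14.6 - j52.26 Ω = 54.26∠-74.4° Ω.

Z = 14.6 - j52.26 Ω = 54.26∠-74.4° Ω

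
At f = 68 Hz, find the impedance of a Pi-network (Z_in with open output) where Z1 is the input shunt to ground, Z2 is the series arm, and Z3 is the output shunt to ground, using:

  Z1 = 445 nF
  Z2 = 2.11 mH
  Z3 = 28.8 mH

Step 1 — Angular frequency: ω = 2π·f = 2π·68 = 427.3 rad/s.
Step 2 — Component impedances:
  Z1: Z = 1/(jωC) = -j/(ω·C) = 0 - j5260 Ω
  Z2: Z = jωL = j·427.3·0.00211 = 0 + j0.9015 Ω
  Z3: Z = jωL = j·427.3·0.0288 = 0 + j12.3 Ω
Step 3 — With open output, the series arm Z2 and the output shunt Z3 appear in series to ground: Z2 + Z3 = 0 + j13.21 Ω.
Step 4 — Parallel with input shunt Z1: Z_in = Z1 || (Z2 + Z3) = 0 + j13.24 Ω = 13.24∠90.0° Ω.

Z = 0 + j13.24 Ω = 13.24∠90.0° Ω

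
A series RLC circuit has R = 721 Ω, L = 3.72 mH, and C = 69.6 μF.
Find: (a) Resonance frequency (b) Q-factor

Step 1 — Resonance condition Im(Z)=0 gives ω₀ = 1/√(LC).
Step 2 — ω₀ = 1/√(0.00372·6.96e-05) = 1965 rad/s.
Step 3 — f₀ = ω₀/(2π) = 312.8 Hz.
Step 4 — Series Q: Q = ω₀L/R = 1965·0.00372/721 = 0.01014.

(a) f₀ = 312.8 Hz  (b) Q = 0.01014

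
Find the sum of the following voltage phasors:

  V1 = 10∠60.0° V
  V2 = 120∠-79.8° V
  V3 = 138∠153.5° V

Step 1 — Convert each phasor to rectangular form:
  V1 = 10·(cos(60.0°) + j·sin(60.0°)) = 5 + j8.66 V
  V2 = 120·(cos(-79.8°) + j·sin(-79.8°)) = 21.25 - j118.1 V
  V3 = 138·(cos(153.5°) + j·sin(153.5°)) = -123.5 + j61.58 V
Step 2 — Sum components: V_total = -97.25 - j47.87 V.
Step 3 — Convert to polar: |V_total| = 108.4 V, ∠V_total = -153.8°.

V_total = 108.4∠-153.8° V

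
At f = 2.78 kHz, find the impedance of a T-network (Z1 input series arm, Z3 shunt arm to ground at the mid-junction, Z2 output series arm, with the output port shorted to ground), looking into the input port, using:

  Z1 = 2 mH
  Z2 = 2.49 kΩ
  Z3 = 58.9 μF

Step 1 — Angular frequency: ω = 2π·f = 2π·2780 = 1.747e+04 rad/s.
Step 2 — Component impedances:
  Z1: Z = jωL = j·1.747e+04·0.002 = 0 + j34.93 Ω
  Z2: Z = R = 2490 Ω
  Z3: Z = 1/(jωC) = -j/(ω·C) = 0 - j0.972 Ω
Step 3 — With the output port shorted to ground, the output series arm Z2 runs from the junction to ground; the shunt arm Z3 also runs from the junction to ground. They appear in parallel: Z3 || Z2 = 0.0003794 - j0.972 Ω.
Step 4 — Series with input arm Z1: Z_in = Z1 + (Z3 || Z2) = 0.0003794 + j33.96 Ω = 33.96∠90.0° Ω.

Z = 0.0003794 + j33.96 Ω = 33.96∠90.0° Ω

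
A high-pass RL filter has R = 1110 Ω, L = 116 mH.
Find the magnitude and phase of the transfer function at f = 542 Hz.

Step 1 — Angular frequency: ω = 2π·542 = 3405 rad/s.
Step 2 — Transfer function: H(jω) = jωL/(R + jωL).
Step 3 — Numerator jωL = j·395; denominator R + jωL = 1110 + j395.
Step 4 — H = 0.1124 + j0.3159.
Step 5 — Magnitude: |H| = 0.3353 (-9.5 dB); phase: φ = 70.4°.

|H| = 0.3353 (-9.5 dB), φ = 70.4°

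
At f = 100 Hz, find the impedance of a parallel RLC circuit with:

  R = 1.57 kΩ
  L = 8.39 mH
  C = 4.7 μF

Step 1 — Angular frequency: ω = 2π·f = 2π·100 = 628.3 rad/s.
Step 2 — Component impedances:
  R: Z = R = 1570 Ω
  L: Z = jωL = j·628.3·0.00839 = 0 + j5.272 Ω
  C: Z = 1/(jωC) = -j/(ω·C) = 0 - j338.6 Ω
Step 3 — Parallel combination: 1/Z_total = 1/R + 1/L + 1/C; Z_total = 0.01826 + j5.355 Ω = 5.355∠89.8° Ω.

Z = 0.01826 + j5.355 Ω = 5.355∠89.8° Ω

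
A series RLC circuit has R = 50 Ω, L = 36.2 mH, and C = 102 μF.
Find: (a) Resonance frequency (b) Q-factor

Step 1 — Resonance condition Im(Z)=0 gives ω₀ = 1/√(LC).
Step 2 — ω₀ = 1/√(0.0362·0.000102) = 520.4 rad/s.
Step 3 — f₀ = ω₀/(2π) = 82.83 Hz.
Step 4 — Series Q: Q = ω₀L/R = 520.4·0.0362/50 = 0.3768.

(a) f₀ = 82.83 Hz  (b) Q = 0.3768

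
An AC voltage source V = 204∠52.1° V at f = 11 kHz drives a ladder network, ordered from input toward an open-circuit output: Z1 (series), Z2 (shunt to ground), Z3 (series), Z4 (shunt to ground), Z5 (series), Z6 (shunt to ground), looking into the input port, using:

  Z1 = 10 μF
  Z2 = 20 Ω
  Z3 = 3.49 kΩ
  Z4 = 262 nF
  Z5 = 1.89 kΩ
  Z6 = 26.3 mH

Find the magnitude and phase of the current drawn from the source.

Step 1 — Angular frequency: ω = 2π·f = 2π·1.1e+04 = 6.912e+04 rad/s.
Step 2 — Component impedances:
  Z1: Z = 1/(jωC) = -j/(ω·C) = 0 - j1.447 Ω
  Z2: Z = R = 20 Ω
  Z3: Z = R = 3490 Ω
  Z4: Z = 1/(jωC) = -j/(ω·C) = 0 - j55.22 Ω
  Z5: Z = R = 1890 Ω
  Z6: Z = jωL = j·6.912e+04·0.0263 = 0 + j1818 Ω
Step 3 — Ladder network (open output): work backward from the far end, alternating series and parallel combinations. Z_in = 19.89 - j1.449 Ω = 19.94∠-4.2° Ω.
Step 4 — Source phasor: V = 204∠52.1° V = 125.3 + j161 V.
Step 5 — Ohm's law: I = V / Z_total = (125.3 + j161) / (19.89 - j1.449) = 5.682 + j8.509 A.
Step 6 — Convert to polar: |I| = 10.23 A, ∠I = 56.3°.

I = 10.23∠56.3° A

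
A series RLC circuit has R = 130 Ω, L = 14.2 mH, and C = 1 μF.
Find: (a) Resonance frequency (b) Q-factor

Step 1 — Resonance condition Im(Z)=0 gives ω₀ = 1/√(LC).
Step 2 — ω₀ = 1/√(0.0142·1e-06) = 8392 rad/s.
Step 3 — f₀ = ω₀/(2π) = 1336 Hz.
Step 4 — Series Q: Q = ω₀L/R = 8392·0.0142/130 = 0.9166.

(a) f₀ = 1336 Hz  (b) Q = 0.9166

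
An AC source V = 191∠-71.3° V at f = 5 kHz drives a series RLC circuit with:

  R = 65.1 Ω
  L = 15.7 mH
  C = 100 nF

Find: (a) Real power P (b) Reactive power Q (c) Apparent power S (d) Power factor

Step 1 — Angular frequency: ω = 2π·f = 2π·5000 = 3.142e+04 rad/s.
Step 2 — Component impedances:
  R: Z = R = 65.1 Ω
  L: Z = jωL = j·3.142e+04·0.0157 = 0 + j493.2 Ω
  C: Z = 1/(jωC) = -j/(ω·C) = 0 - j318.3 Ω
Step 3 — Series combination: Z_total = R + L + C = 65.1 + j174.9 Ω = 186.6∠69.6° Ω.
Step 4 — Source phasor: V = 191∠-71.3° V = 61.24 - j180.9 V.
Step 5 — Current: I = V / Z = -0.794 - j0.6456 A = 1.023∠-140.9° A.
Step 6 — Complex power: S = V·I* = 68.18 + j183.2 VA.
Step 7 — Real power: P = Re(S) = 68.18 W.
Step 8 — Reactive power: Q = Im(S) = 183.2 VAR.
Step 9 — Apparent power: |S| = 195.5 VA.
Step 10 — Power factor: PF = P/|S| = 0.3488 (lagging).

(a) P = 68.18 W  (b) Q = 183.2 VAR  (c) S = 195.5 VA  (d) PF = 0.3488 (lagging)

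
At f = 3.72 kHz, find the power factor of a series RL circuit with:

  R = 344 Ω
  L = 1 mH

Step 1 — Angular frequency: ω = 2π·f = 2π·3720 = 2.337e+04 rad/s.
Step 2 — Component impedances:
  R: Z = R = 344 Ω
  L: Z = jωL = j·2.337e+04·0.001 = 0 + j23.37 Ω
Step 3 — Series combination: Z_total = R + L = 344 + j23.37 Ω = 344.8∠3.9° Ω.
Step 4 — Power factor: PF = cos(φ) = Re(Z)/|Z| = 344/344.8 = 0.9977.
Step 5 — Type: Im(Z) = 23.37 ⇒ lagging (phase φ = 3.9°).

PF = 0.9977 (lagging, φ = 3.9°)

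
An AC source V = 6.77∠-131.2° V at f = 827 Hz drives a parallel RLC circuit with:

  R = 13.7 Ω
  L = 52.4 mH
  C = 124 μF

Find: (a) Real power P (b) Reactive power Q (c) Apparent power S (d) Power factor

Step 1 — Angular frequency: ω = 2π·f = 2π·827 = 5196 rad/s.
Step 2 — Component impedances:
  R: Z = R = 13.7 Ω
  L: Z = jωL = j·5196·0.0524 = 0 + j272.3 Ω
  C: Z = 1/(jωC) = -j/(ω·C) = 0 - j1.552 Ω
Step 3 — Parallel combination: 1/Z_total = 1/R + 1/L + 1/C; Z_total = 0.1756 - j1.541 Ω = 1.551∠-83.5° Ω.
Step 4 — Source phasor: V = 6.77∠-131.2° V = -4.459 - j5.094 V.
Step 5 — Current: I = V / Z = 2.938 - j3.229 A = 4.365∠-47.7° A.
Step 6 — Complex power: S = V·I* = 3.345 - j29.36 VA.
Step 7 — Real power: P = Re(S) = 3.345 W.
Step 8 — Reactive power: Q = Im(S) = -29.36 VAR.
Step 9 — Apparent power: |S| = 29.55 VA.
Step 10 — Power factor: PF = P/|S| = 0.1132 (leading).

(a) P = 3.345 W  (b) Q = -29.36 VAR  (c) S = 29.55 VA  (d) PF = 0.1132 (leading)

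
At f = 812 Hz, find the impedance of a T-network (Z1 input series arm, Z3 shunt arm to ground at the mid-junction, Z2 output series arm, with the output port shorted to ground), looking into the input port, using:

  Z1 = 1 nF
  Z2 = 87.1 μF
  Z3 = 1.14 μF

Step 1 — Angular frequency: ω = 2π·f = 2π·812 = 5102 rad/s.
Step 2 — Component impedances:
  Z1: Z = 1/(jωC) = -j/(ω·C) = 0 - j1.96e+05 Ω
  Z2: Z = 1/(jωC) = -j/(ω·C) = 0 - j2.25 Ω
  Z3: Z = 1/(jωC) = -j/(ω·C) = 0 - j171.9 Ω
Step 3 — With the output port shorted to ground, the output series arm Z2 runs from the junction to ground; the shunt arm Z3 also runs from the junction to ground. They appear in parallel: Z3 || Z2 = 0 - j2.221 Ω.
Step 4 — Series with input arm Z1: Z_in = Z1 + (Z3 || Z2) = 0 - j1.96e+05 Ω = 1.96e+05∠-90.0° Ω.

Z = 0 - j1.96e+05 Ω = 1.96e+05∠-90.0° Ω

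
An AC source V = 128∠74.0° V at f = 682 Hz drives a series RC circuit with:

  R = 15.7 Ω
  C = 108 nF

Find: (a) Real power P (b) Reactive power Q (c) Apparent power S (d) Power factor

Step 1 — Angular frequency: ω = 2π·f = 2π·682 = 4285 rad/s.
Step 2 — Component impedances:
  R: Z = R = 15.7 Ω
  C: Z = 1/(jωC) = -j/(ω·C) = 0 - j2161 Ω
Step 3 — Series combination: Z_total = R + C = 15.7 - j2161 Ω = 2161∠-89.6° Ω.
Step 4 — Source phasor: V = 128∠74.0° V = 35.28 + j123 V.
Step 5 — Current: I = V / Z = -0.05682 + j0.01674 A = 0.05924∠163.6° A.
Step 6 — Complex power: S = V·I* = 0.05509 - j7.582 VA.
Step 7 — Real power: P = Re(S) = 0.05509 W.
Step 8 — Reactive power: Q = Im(S) = -7.582 VAR.
Step 9 — Apparent power: |S| = 7.582 VA.
Step 10 — Power factor: PF = P/|S| = 0.007266 (leading).

(a) P = 0.05509 W  (b) Q = -7.582 VAR  (c) S = 7.582 VA  (d) PF = 0.007266 (leading)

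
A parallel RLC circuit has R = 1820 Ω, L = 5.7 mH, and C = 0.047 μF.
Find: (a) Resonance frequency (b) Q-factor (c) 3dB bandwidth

Step 1 — Resonance: ω₀ = 1/√(LC) = 1/√(0.0057·4.7e-08) = 6.11e+04 rad/s.
Step 2 — f₀ = ω₀/(2π) = 9724 Hz.
Step 3 — Parallel Q: Q = R/(ω₀L) = 1820/(6.11e+04·0.0057) = 5.226.
Step 4 — Bandwidth: Δω = ω₀/Q = 1.169e+04 rad/s; BW = Δω/(2π) = 1861 Hz.

(a) f₀ = 9724 Hz  (b) Q = 5.226  (c) BW = 1861 Hz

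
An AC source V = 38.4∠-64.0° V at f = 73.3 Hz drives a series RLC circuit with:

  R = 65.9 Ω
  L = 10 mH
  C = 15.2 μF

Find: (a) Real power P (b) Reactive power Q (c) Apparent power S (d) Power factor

Step 1 — Angular frequency: ω = 2π·f = 2π·73.3 = 460.6 rad/s.
Step 2 — Component impedances:
  R: Z = R = 65.9 Ω
  L: Z = jωL = j·460.6·0.01 = 0 + j4.606 Ω
  C: Z = 1/(jωC) = -j/(ω·C) = 0 - j142.8 Ω
Step 3 — Series combination: Z_total = R + L + C = 65.9 - j138.2 Ω = 153.1∠-64.5° Ω.
Step 4 — Source phasor: V = 38.4∠-64.0° V = 16.83 - j34.51 V.
Step 5 — Current: I = V / Z = 0.2507 + j0.002244 A = 0.2507∠0.5° A.
Step 6 — Complex power: S = V·I* = 4.143 - j8.691 VA.
Step 7 — Real power: P = Re(S) = 4.143 W.
Step 8 — Reactive power: Q = Im(S) = -8.691 VAR.
Step 9 — Apparent power: |S| = 9.628 VA.
Step 10 — Power factor: PF = P/|S| = 0.4303 (leading).

(a) P = 4.143 W  (b) Q = -8.691 VAR  (c) S = 9.628 VA  (d) PF = 0.4303 (leading)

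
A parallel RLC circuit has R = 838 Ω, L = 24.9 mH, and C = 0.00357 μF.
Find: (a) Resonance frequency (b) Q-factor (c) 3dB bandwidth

Step 1 — Resonance: ω₀ = 1/√(LC) = 1/√(0.0249·3.57e-09) = 1.061e+05 rad/s.
Step 2 — f₀ = ω₀/(2π) = 1.688e+04 Hz.
Step 3 — Parallel Q: Q = R/(ω₀L) = 838/(1.061e+05·0.0249) = 0.3173.
Step 4 — Bandwidth: Δω = ω₀/Q = 3.343e+05 rad/s; BW = Δω/(2π) = 5.32e+04 Hz.

(a) f₀ = 1.688e+04 Hz  (b) Q = 0.3173  (c) BW = 5.32e+04 Hz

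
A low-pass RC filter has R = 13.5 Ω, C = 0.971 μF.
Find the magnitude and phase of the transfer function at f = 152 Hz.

Step 1 — Angular frequency: ω = 2π·152 = 955 rad/s.
Step 2 — Transfer function: H(jω) = 1/(1 + jωRC).
Step 3 — Denominator: 1 + jωRC = 1 + j·955·13.5·9.71e-07 = 1 + j0.01252.
Step 4 — H = 0.9998 - j0.01252.
Step 5 — Magnitude: |H| = 0.9999 (-0.0 dB); phase: φ = -0.7°.

|H| = 0.9999 (-0.0 dB), φ = -0.7°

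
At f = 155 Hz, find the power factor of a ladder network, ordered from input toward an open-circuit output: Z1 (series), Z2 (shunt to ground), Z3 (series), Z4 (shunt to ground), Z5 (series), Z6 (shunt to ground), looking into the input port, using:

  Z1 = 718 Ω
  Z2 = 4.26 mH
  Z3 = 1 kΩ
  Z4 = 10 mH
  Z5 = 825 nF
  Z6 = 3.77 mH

Step 1 — Angular frequency: ω = 2π·f = 2π·155 = 973.9 rad/s.
Step 2 — Component impedances:
  Z1: Z = R = 718 Ω
  Z2: Z = jωL = j·973.9·0.00426 = 0 + j4.149 Ω
  Z3: Z = R = 1000 Ω
  Z4: Z = jωL = j·973.9·0.01 = 0 + j9.739 Ω
  Z5: Z = 1/(jωC) = -j/(ω·C) = 0 - j1245 Ω
  Z6: Z = jωL = j·973.9·0.00377 = 0 + j3.672 Ω
Step 3 — Ladder network (open output): work backward from the far end, alternating series and parallel combinations. Z_in = 718 + j4.149 Ω = 718∠0.3° Ω.
Step 4 — Power factor: PF = cos(φ) = Re(Z)/|Z| = 718/718 = 1.
Step 5 — Type: Im(Z) = 4.149 ⇒ lagging (phase φ = 0.3°).

PF = 1 (lagging, φ = 0.3°)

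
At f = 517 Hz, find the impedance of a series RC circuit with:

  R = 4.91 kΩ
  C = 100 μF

Step 1 — Angular frequency: ω = 2π·f = 2π·517 = 3248 rad/s.
Step 2 — Component impedances:
  R: Z = R = 4910 Ω
  C: Z = 1/(jωC) = -j/(ω·C) = 0 - j3.078 Ω
Step 3 — Series combination: Z_total = R + C = 4910 - j3.078 Ω = 4910∠-0.0° Ω.

Z = 4910 - j3.078 Ω = 4910∠-0.0° Ω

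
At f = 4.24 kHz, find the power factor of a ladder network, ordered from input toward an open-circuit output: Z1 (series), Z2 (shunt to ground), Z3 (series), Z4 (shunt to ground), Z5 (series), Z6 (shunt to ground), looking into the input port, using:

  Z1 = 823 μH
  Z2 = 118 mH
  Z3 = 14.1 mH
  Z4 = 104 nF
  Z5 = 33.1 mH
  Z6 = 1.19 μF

Step 1 — Angular frequency: ω = 2π·f = 2π·4240 = 2.664e+04 rad/s.
Step 2 — Component impedances:
  Z1: Z = jωL = j·2.664e+04·0.000823 = 0 + j21.93 Ω
  Z2: Z = jωL = j·2.664e+04·0.118 = 0 + j3144 Ω
  Z3: Z = jωL = j·2.664e+04·0.0141 = 0 + j375.6 Ω
  Z4: Z = 1/(jωC) = -j/(ω·C) = 0 - j360.9 Ω
  Z5: Z = jωL = j·2.664e+04·0.0331 = 0 + j881.8 Ω
  Z6: Z = 1/(jωC) = -j/(ω·C) = 0 - j31.54 Ω
Step 3 — Ladder network (open output): work backward from the far end, alternating series and parallel combinations. Z_in = 0 - j251.5 Ω = 251.5∠-90.0° Ω.
Step 4 — Power factor: PF = cos(φ) = Re(Z)/|Z| = 0/251.5 = 0.
Step 5 — Type: Im(Z) = -251.5 ⇒ leading (phase φ = -90.0°).

PF = 0 (leading, φ = -90.0°)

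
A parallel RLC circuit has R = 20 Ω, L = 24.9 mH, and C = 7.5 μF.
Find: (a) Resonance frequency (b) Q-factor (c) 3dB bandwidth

Step 1 — Resonance: ω₀ = 1/√(LC) = 1/√(0.0249·7.5e-06) = 2314 rad/s.
Step 2 — f₀ = ω₀/(2π) = 368.3 Hz.
Step 3 — Parallel Q: Q = R/(ω₀L) = 20/(2314·0.0249) = 0.3471.
Step 4 — Bandwidth: Δω = ω₀/Q = 6667 rad/s; BW = Δω/(2π) = 1061 Hz.

(a) f₀ = 368.3 Hz  (b) Q = 0.3471  (c) BW = 1061 Hz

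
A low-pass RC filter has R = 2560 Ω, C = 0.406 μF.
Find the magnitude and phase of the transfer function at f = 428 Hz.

Step 1 — Angular frequency: ω = 2π·428 = 2689 rad/s.
Step 2 — Transfer function: H(jω) = 1/(1 + jωRC).
Step 3 — Denominator: 1 + jωRC = 1 + j·2689·2560·4.06e-07 = 1 + j2.795.
Step 4 — H = 0.1135 - j0.3172.
Step 5 — Magnitude: |H| = 0.3369 (-9.5 dB); phase: φ = -70.3°.

|H| = 0.3369 (-9.5 dB), φ = -70.3°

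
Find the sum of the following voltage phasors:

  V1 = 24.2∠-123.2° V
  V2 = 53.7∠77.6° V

Step 1 — Convert each phasor to rectangular form:
  V1 = 24.2·(cos(-123.2°) + j·sin(-123.2°)) = -13.25 - j20.25 V
  V2 = 53.7·(cos(77.6°) + j·sin(77.6°)) = 11.53 + j52.45 V
Step 2 — Sum components: V_total = -1.72 + j32.2 V.
Step 3 — Convert to polar: |V_total| = 32.24 V, ∠V_total = 93.1°.

V_total = 32.24∠93.1° V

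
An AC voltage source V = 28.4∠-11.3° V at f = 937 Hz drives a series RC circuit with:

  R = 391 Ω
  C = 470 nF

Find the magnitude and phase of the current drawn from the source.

Step 1 — Angular frequency: ω = 2π·f = 2π·937 = 5887 rad/s.
Step 2 — Component impedances:
  R: Z = R = 391 Ω
  C: Z = 1/(jωC) = -j/(ω·C) = 0 - j361.4 Ω
Step 3 — Series combination: Z_total = R + C = 391 - j361.4 Ω = 532.4∠-42.7° Ω.
Step 4 — Source phasor: V = 28.4∠-11.3° V = 27.85 - j5.565 V.
Step 5 — Ohm's law: I = V / Z_total = (27.85 - j5.565) / (391 - j361.4) = 0.04551 + j0.02783 A.
Step 6 — Convert to polar: |I| = 0.05334 A, ∠I = 31.4°.

I = 0.05334∠31.4° A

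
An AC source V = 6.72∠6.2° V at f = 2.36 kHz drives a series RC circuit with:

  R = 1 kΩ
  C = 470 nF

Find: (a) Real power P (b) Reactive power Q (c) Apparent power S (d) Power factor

Step 1 — Angular frequency: ω = 2π·f = 2π·2360 = 1.483e+04 rad/s.
Step 2 — Component impedances:
  R: Z = R = 1000 Ω
  C: Z = 1/(jωC) = -j/(ω·C) = 0 - j143.5 Ω
Step 3 — Series combination: Z_total = R + C = 1000 - j143.5 Ω = 1010∠-8.2° Ω.
Step 4 — Source phasor: V = 6.72∠6.2° V = 6.681 + j0.7258 V.
Step 5 — Current: I = V / Z = 0.006444 + j0.00165 A = 0.006652∠14.4° A.
Step 6 — Complex power: S = V·I* = 0.04425 - j0.006349 VA.
Step 7 — Real power: P = Re(S) = 0.04425 W.
Step 8 — Reactive power: Q = Im(S) = -0.006349 VAR.
Step 9 — Apparent power: |S| = 0.0447 VA.
Step 10 — Power factor: PF = P/|S| = 0.9899 (leading).

(a) P = 0.04425 W  (b) Q = -0.006349 VAR  (c) S = 0.0447 VA  (d) PF = 0.9899 (leading)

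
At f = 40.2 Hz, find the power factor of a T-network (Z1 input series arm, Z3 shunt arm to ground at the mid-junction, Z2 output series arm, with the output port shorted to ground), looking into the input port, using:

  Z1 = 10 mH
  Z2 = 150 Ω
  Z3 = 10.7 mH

Step 1 — Angular frequency: ω = 2π·f = 2π·40.2 = 252.6 rad/s.
Step 2 — Component impedances:
  Z1: Z = jωL = j·252.6·0.01 = 0 + j2.526 Ω
  Z2: Z = R = 150 Ω
  Z3: Z = jωL = j·252.6·0.0107 = 0 + j2.703 Ω
Step 3 — With the output port shorted to ground, the output series arm Z2 runs from the junction to ground; the shunt arm Z3 also runs from the junction to ground. They appear in parallel: Z3 || Z2 = 0.04868 + j2.702 Ω.
Step 4 — Series with input arm Z1: Z_in = Z1 + (Z3 || Z2) = 0.04868 + j5.228 Ω = 5.228∠89.5° Ω.
Step 5 — Power factor: PF = cos(φ) = Re(Z)/|Z| = 0.04868/5.2278 = 0.009312.
Step 6 — Type: Im(Z) = 5.228 ⇒ lagging (phase φ = 89.5°).

PF = 0.009312 (lagging, φ = 89.5°)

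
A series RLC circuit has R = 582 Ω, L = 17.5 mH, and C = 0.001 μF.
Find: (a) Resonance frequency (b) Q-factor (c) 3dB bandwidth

Step 1 — Resonance: ω₀ = 1/√(LC) = 1/√(0.0175·1e-09) = 2.39e+05 rad/s.
Step 2 — f₀ = ω₀/(2π) = 3.805e+04 Hz.
Step 3 — Series Q: Q = ω₀L/R = 2.39e+05·0.0175/582 = 7.188.
Step 4 — Bandwidth: Δω = ω₀/Q = 3.326e+04 rad/s; BW = Δω/(2π) = 5293 Hz.

(a) f₀ = 3.805e+04 Hz  (b) Q = 7.188  (c) BW = 5293 Hz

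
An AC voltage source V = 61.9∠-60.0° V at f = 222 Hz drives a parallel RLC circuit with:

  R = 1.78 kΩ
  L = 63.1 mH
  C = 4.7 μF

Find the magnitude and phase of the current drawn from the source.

Step 1 — Angular frequency: ω = 2π·f = 2π·222 = 1395 rad/s.
Step 2 — Component impedances:
  R: Z = R = 1780 Ω
  L: Z = jωL = j·1395·0.0631 = 0 + j88.02 Ω
  C: Z = 1/(jωC) = -j/(ω·C) = 0 - j152.5 Ω
Step 3 — Parallel combination: 1/Z_total = 1/R + 1/L + 1/C; Z_total = 24 + j205.3 Ω = 206.7∠83.3° Ω.
Step 4 — Source phasor: V = 61.9∠-60.0° V = 30.95 - j53.61 V.
Step 5 — Ohm's law: I = V / Z_total = (30.95 - j53.61) / (24 + j205.3) = -0.2402 - j0.1789 A.
Step 6 — Convert to polar: |I| = 0.2995 A, ∠I = -143.3°.

I = 0.2995∠-143.3° A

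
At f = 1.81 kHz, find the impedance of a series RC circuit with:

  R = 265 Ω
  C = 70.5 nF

Step 1 — Angular frequency: ω = 2π·f = 2π·1810 = 1.137e+04 rad/s.
Step 2 — Component impedances:
  R: Z = R = 265 Ω
  C: Z = 1/(jωC) = -j/(ω·C) = 0 - j1247 Ω
Step 3 — Series combination: Z_total = R + C = 265 - j1247 Ω = 1275∠-78.0° Ω.

Z = 265 - j1247 Ω = 1275∠-78.0° Ω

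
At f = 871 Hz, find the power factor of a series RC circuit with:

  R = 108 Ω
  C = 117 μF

Step 1 — Angular frequency: ω = 2π·f = 2π·871 = 5473 rad/s.
Step 2 — Component impedances:
  R: Z = R = 108 Ω
  C: Z = 1/(jωC) = -j/(ω·C) = 0 - j1.562 Ω
Step 3 — Series combination: Z_total = R + C = 108 - j1.562 Ω = 108∠-0.8° Ω.
Step 4 — Power factor: PF = cos(φ) = Re(Z)/|Z| = 108/108.01 = 0.9999.
Step 5 — Type: Im(Z) = -1.562 ⇒ leading (phase φ = -0.8°).

PF = 0.9999 (leading, φ = -0.8°)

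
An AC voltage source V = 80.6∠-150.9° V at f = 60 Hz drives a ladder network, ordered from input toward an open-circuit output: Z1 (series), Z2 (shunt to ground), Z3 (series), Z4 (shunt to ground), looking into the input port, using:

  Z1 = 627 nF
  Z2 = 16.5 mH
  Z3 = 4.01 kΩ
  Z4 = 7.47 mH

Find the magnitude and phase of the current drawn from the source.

Step 1 — Angular frequency: ω = 2π·f = 2π·60 = 377 rad/s.
Step 2 — Component impedances:
  Z1: Z = 1/(jωC) = -j/(ω·C) = 0 - j4231 Ω
  Z2: Z = jωL = j·377·0.0165 = 0 + j6.22 Ω
  Z3: Z = R = 4010 Ω
  Z4: Z = jωL = j·377·0.00747 = 0 + j2.816 Ω
Step 3 — Ladder network (open output): work backward from the far end, alternating series and parallel combinations. Z_in = 0.009649 - j4224 Ω = 4224∠-90.0° Ω.
Step 4 — Source phasor: V = 80.6∠-150.9° V = -70.43 - j39.2 V.
Step 5 — Ohm's law: I = V / Z_total = (-70.43 - j39.2) / (0.009649 - j4224) = 0.009279 - j0.01667 A.
Step 6 — Convert to polar: |I| = 0.01908 A, ∠I = -60.9°.

I = 0.01908∠-60.9° A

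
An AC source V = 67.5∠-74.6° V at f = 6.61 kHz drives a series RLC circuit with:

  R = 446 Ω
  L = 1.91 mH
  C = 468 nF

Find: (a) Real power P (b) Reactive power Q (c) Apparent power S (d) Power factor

Step 1 — Angular frequency: ω = 2π·f = 2π·6610 = 4.153e+04 rad/s.
Step 2 — Component impedances:
  R: Z = R = 446 Ω
  L: Z = jωL = j·4.153e+04·0.00191 = 0 + j79.33 Ω
  C: Z = 1/(jωC) = -j/(ω·C) = 0 - j51.45 Ω
Step 3 — Series combination: Z_total = R + L + C = 446 + j27.88 Ω = 446.9∠3.6° Ω.
Step 4 — Source phasor: V = 67.5∠-74.6° V = 17.93 - j65.08 V.
Step 5 — Current: I = V / Z = 0.03095 - j0.1478 A = 0.1511∠-78.2° A.
Step 6 — Complex power: S = V·I* = 10.18 + j0.6361 VA.
Step 7 — Real power: P = Re(S) = 10.18 W.
Step 8 — Reactive power: Q = Im(S) = 0.6361 VAR.
Step 9 — Apparent power: |S| = 10.2 VA.
Step 10 — Power factor: PF = P/|S| = 0.9981 (lagging).

(a) P = 10.18 W  (b) Q = 0.6361 VAR  (c) S = 10.2 VA  (d) PF = 0.9981 (lagging)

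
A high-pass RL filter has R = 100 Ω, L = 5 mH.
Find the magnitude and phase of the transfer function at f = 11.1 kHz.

Step 1 — Angular frequency: ω = 2π·1.11e+04 = 6.974e+04 rad/s.
Step 2 — Transfer function: H(jω) = jωL/(R + jωL).
Step 3 — Numerator jωL = j·348.7; denominator R + jωL = 100 + j348.7.
Step 4 — H = 0.924 + j0.265.
Step 5 — Magnitude: |H| = 0.9613 (-0.3 dB); phase: φ = 16.0°.

|H| = 0.9613 (-0.3 dB), φ = 16.0°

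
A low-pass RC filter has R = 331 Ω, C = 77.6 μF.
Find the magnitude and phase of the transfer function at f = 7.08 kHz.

Step 1 — Angular frequency: ω = 2π·7080 = 4.448e+04 rad/s.
Step 2 — Transfer function: H(jω) = 1/(1 + jωRC).
Step 3 — Denominator: 1 + jωRC = 1 + j·4.448e+04·331·7.76e-05 = 1 + j1143.
Step 4 — H = 7.659e-07 - j0.0008752.
Step 5 — Magnitude: |H| = 0.0008752 (-61.2 dB); phase: φ = -89.9°.

|H| = 0.0008752 (-61.2 dB), φ = -89.9°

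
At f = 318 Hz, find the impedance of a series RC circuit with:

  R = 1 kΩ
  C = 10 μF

Step 1 — Angular frequency: ω = 2π·f = 2π·318 = 1998 rad/s.
Step 2 — Component impedances:
  R: Z = R = 1000 Ω
  C: Z = 1/(jωC) = -j/(ω·C) = 0 - j50.05 Ω
Step 3 — Series combination: Z_total = R + C = 1000 - j50.05 Ω = 1001∠-2.9° Ω.

Z = 1000 - j50.05 Ω = 1001∠-2.9° Ω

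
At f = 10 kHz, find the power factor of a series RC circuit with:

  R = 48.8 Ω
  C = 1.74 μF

Step 1 — Angular frequency: ω = 2π·f = 2π·1e+04 = 6.283e+04 rad/s.
Step 2 — Component impedances:
  R: Z = R = 48.8 Ω
  C: Z = 1/(jωC) = -j/(ω·C) = 0 - j9.147 Ω
Step 3 — Series combination: Z_total = R + C = 48.8 - j9.147 Ω = 49.65∠-10.6° Ω.
Step 4 — Power factor: PF = cos(φ) = Re(Z)/|Z| = 48.8/49.65 = 0.9829.
Step 5 — Type: Im(Z) = -9.147 ⇒ leading (phase φ = -10.6°).

PF = 0.9829 (leading, φ = -10.6°)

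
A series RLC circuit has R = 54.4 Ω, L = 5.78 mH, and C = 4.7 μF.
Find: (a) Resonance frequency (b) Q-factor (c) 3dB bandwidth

Step 1 — Resonance: ω₀ = 1/√(LC) = 1/√(0.00578·4.7e-06) = 6067 rad/s.
Step 2 — f₀ = ω₀/(2π) = 965.6 Hz.
Step 3 — Series Q: Q = ω₀L/R = 6067·0.00578/54.4 = 0.6446.
Step 4 — Bandwidth: Δω = ω₀/Q = 9412 rad/s; BW = Δω/(2π) = 1498 Hz.

(a) f₀ = 965.6 Hz  (b) Q = 0.6446  (c) BW = 1498 Hz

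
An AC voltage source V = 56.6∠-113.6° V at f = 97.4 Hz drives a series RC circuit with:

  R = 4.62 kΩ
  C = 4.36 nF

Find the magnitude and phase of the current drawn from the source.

Step 1 — Angular frequency: ω = 2π·f = 2π·97.4 = 612 rad/s.
Step 2 — Component impedances:
  R: Z = R = 4620 Ω
  C: Z = 1/(jωC) = -j/(ω·C) = 0 - j3.748e+05 Ω
Step 3 — Series combination: Z_total = R + C = 4620 - j3.748e+05 Ω = 3.748e+05∠-89.3° Ω.
Step 4 — Source phasor: V = 56.6∠-113.6° V = -22.66 - j51.87 V.
Step 5 — Ohm's law: I = V / Z_total = (-22.66 - j51.87) / (4620 - j3.748e+05) = 0.0001376 - j6.216e-05 A.
Step 6 — Convert to polar: |I| = 0.000151 A, ∠I = -24.3°.

I = 0.000151∠-24.3° A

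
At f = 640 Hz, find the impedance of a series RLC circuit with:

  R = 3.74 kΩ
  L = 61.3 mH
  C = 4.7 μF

Step 1 — Angular frequency: ω = 2π·f = 2π·640 = 4021 rad/s.
Step 2 — Component impedances:
  R: Z = R = 3740 Ω
  L: Z = jωL = j·4021·0.0613 = 0 + j246.5 Ω
  C: Z = 1/(jωC) = -j/(ω·C) = 0 - j52.91 Ω
Step 3 — Series combination: Z_total = R + L + C = 3740 + j193.6 Ω = 3745∠3.0° Ω.

Z = 3740 + j193.6 Ω = 3745∠3.0° Ω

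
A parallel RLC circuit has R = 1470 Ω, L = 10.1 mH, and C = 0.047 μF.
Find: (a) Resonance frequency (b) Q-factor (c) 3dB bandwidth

Step 1 — Resonance: ω₀ = 1/√(LC) = 1/√(0.0101·4.7e-08) = 4.59e+04 rad/s.
Step 2 — f₀ = ω₀/(2π) = 7305 Hz.
Step 3 — Parallel Q: Q = R/(ω₀L) = 1470/(4.59e+04·0.0101) = 3.171.
Step 4 — Bandwidth: Δω = ω₀/Q = 1.447e+04 rad/s; BW = Δω/(2π) = 2304 Hz.

(a) f₀ = 7305 Hz  (b) Q = 3.171  (c) BW = 2304 Hz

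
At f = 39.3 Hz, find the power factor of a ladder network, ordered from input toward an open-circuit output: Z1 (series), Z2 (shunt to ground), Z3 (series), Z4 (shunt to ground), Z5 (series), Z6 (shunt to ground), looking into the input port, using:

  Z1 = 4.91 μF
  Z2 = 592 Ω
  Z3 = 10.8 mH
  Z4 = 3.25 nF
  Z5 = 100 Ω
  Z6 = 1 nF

Step 1 — Angular frequency: ω = 2π·f = 2π·39.3 = 246.9 rad/s.
Step 2 — Component impedances:
  Z1: Z = 1/(jωC) = -j/(ω·C) = 0 - j824.8 Ω
  Z2: Z = R = 592 Ω
  Z3: Z = jωL = j·246.9·0.0108 = 0 + j2.667 Ω
  Z4: Z = 1/(jωC) = -j/(ω·C) = 0 - j1.246e+06 Ω
  Z5: Z = R = 100 Ω
  Z6: Z = 1/(jωC) = -j/(ω·C) = 0 - j4.05e+06 Ω
Step 3 — Ladder network (open output): work backward from the far end, alternating series and parallel combinations. Z_in = 592 - j825.2 Ω = 1016∠-54.3° Ω.
Step 4 — Power factor: PF = cos(φ) = Re(Z)/|Z| = 592/1015.6 = 0.5829.
Step 5 — Type: Im(Z) = -825.2 ⇒ leading (phase φ = -54.3°).

PF = 0.5829 (leading, φ = -54.3°)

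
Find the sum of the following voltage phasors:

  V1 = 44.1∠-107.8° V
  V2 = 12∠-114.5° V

Step 1 — Convert each phasor to rectangular form:
  V1 = 44.1·(cos(-107.8°) + j·sin(-107.8°)) = -13.48 - j41.99 V
  V2 = 12·(cos(-114.5°) + j·sin(-114.5°)) = -4.976 - j10.92 V
Step 2 — Sum components: V_total = -18.46 - j52.91 V.
Step 3 — Convert to polar: |V_total| = 56.04 V, ∠V_total = -109.2°.

V_total = 56.04∠-109.2° V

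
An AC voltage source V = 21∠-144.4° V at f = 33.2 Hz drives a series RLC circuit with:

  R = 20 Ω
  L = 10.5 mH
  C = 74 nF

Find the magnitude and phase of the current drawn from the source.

Step 1 — Angular frequency: ω = 2π·f = 2π·33.2 = 208.6 rad/s.
Step 2 — Component impedances:
  R: Z = R = 20 Ω
  L: Z = jωL = j·208.6·0.0105 = 0 + j2.19 Ω
  C: Z = 1/(jωC) = -j/(ω·C) = 0 - j6.478e+04 Ω
Step 3 — Series combination: Z_total = R + L + C = 20 - j6.478e+04 Ω = 6.478e+04∠-90.0° Ω.
Step 4 — Source phasor: V = 21∠-144.4° V = -17.08 - j12.22 V.
Step 5 — Ohm's law: I = V / Z_total = (-17.08 - j12.22) / (20 - j6.478e+04) = 0.0001886 - j0.0002636 A.
Step 6 — Convert to polar: |I| = 0.0003242 A, ∠I = -54.4°.

I = 0.0003242∠-54.4° A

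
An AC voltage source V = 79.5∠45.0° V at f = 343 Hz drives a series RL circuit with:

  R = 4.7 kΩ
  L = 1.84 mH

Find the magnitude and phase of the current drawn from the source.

Step 1 — Angular frequency: ω = 2π·f = 2π·343 = 2155 rad/s.
Step 2 — Component impedances:
  R: Z = R = 4700 Ω
  L: Z = jωL = j·2155·0.00184 = 0 + j3.965 Ω
Step 3 — Series combination: Z_total = R + L = 4700 + j3.965 Ω = 4700∠0.0° Ω.
Step 4 — Source phasor: V = 79.5∠45.0° V = 56.21 + j56.21 V.
Step 5 — Ohm's law: I = V / Z_total = (56.21 + j56.21) / (4700 + j3.965) = 0.01197 + j0.01195 A.
Step 6 — Convert to polar: |I| = 0.01691 A, ∠I = 45.0°.

I = 0.01691∠45.0° A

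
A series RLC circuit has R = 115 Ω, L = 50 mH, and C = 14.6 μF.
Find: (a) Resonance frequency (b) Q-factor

Step 1 — Resonance condition Im(Z)=0 gives ω₀ = 1/√(LC).
Step 2 — ω₀ = 1/√(0.05·1.46e-05) = 1170 rad/s.
Step 3 — f₀ = ω₀/(2π) = 186.3 Hz.
Step 4 — Series Q: Q = ω₀L/R = 1170·0.05/115 = 0.5089.

(a) f₀ = 186.3 Hz  (b) Q = 0.5089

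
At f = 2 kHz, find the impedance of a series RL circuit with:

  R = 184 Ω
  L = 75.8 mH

Step 1 — Angular frequency: ω = 2π·f = 2π·2000 = 1.257e+04 rad/s.
Step 2 — Component impedances:
  R: Z = R = 184 Ω
  L: Z = jωL = j·1.257e+04·0.0758 = 0 + j952.5 Ω
Step 3 — Series combination: Z_total = R + L = 184 + j952.5 Ω = 970.1∠79.1° Ω.

Z = 184 + j952.5 Ω = 970.1∠79.1° Ω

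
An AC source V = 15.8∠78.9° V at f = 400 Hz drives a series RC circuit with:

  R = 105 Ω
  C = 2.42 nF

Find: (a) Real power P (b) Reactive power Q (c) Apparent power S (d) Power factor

Step 1 — Angular frequency: ω = 2π·f = 2π·400 = 2513 rad/s.
Step 2 — Component impedances:
  R: Z = R = 105 Ω
  C: Z = 1/(jωC) = -j/(ω·C) = 0 - j1.644e+05 Ω
Step 3 — Series combination: Z_total = R + C = 105 - j1.644e+05 Ω = 1.644e+05∠-90.0° Ω.
Step 4 — Source phasor: V = 15.8∠78.9° V = 3.042 + j15.5 V.
Step 5 — Current: I = V / Z = -9.429e-05 + j1.856e-05 A = 9.61e-05∠168.9° A.
Step 6 — Complex power: S = V·I* = 9.696e-07 - j0.001518 VA.
Step 7 — Real power: P = Re(S) = 9.696e-07 W.
Step 8 — Reactive power: Q = Im(S) = -0.001518 VAR.
Step 9 — Apparent power: |S| = 0.001518 VA.
Step 10 — Power factor: PF = P/|S| = 0.0006386 (leading).

(a) P = 9.696e-07 W  (b) Q = -0.001518 VAR  (c) S = 0.001518 VA  (d) PF = 0.0006386 (leading)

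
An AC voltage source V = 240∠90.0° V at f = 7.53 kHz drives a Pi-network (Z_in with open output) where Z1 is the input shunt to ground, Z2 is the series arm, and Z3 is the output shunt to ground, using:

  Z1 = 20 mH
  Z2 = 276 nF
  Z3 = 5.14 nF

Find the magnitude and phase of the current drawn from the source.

Step 1 — Angular frequency: ω = 2π·f = 2π·7530 = 4.731e+04 rad/s.
Step 2 — Component impedances:
  Z1: Z = jωL = j·4.731e+04·0.02 = 0 + j946.2 Ω
  Z2: Z = 1/(jωC) = -j/(ω·C) = 0 - j76.58 Ω
  Z3: Z = 1/(jωC) = -j/(ω·C) = 0 - j4112 Ω
Step 3 — With open output, the series arm Z2 and the output shunt Z3 appear in series to ground: Z2 + Z3 = 0 - j4189 Ω.
Step 4 — Parallel with input shunt Z1: Z_in = Z1 || (Z2 + Z3) = 0 + j1222 Ω = 1222∠90.0° Ω.
Step 5 — Source phasor: V = 240∠90.0° V = 0 + j240 V.
Step 6 — Ohm's law: I = V / Z_total = (0 + j240) / (0 + j1222) = 0.1963 A.
Step 7 — Convert to polar: |I| = 0.1963 A, ∠I = -0.0°.

I = 0.1963∠-0.0° A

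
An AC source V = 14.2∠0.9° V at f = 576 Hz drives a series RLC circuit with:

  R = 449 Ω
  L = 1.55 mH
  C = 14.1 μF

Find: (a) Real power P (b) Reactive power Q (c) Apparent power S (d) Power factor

Step 1 — Angular frequency: ω = 2π·f = 2π·576 = 3619 rad/s.
Step 2 — Component impedances:
  R: Z = R = 449 Ω
  L: Z = jωL = j·3619·0.00155 = 0 + j5.61 Ω
  C: Z = 1/(jωC) = -j/(ω·C) = 0 - j19.6 Ω
Step 3 — Series combination: Z_total = R + L + C = 449 - j13.99 Ω = 449.2∠-1.8° Ω.
Step 4 — Source phasor: V = 14.2∠0.9° V = 14.2 + j0.223 V.
Step 5 — Current: I = V / Z = 0.03158 + j0.00148 A = 0.03161∠2.7° A.
Step 6 — Complex power: S = V·I* = 0.4487 - j0.01398 VA.
Step 7 — Real power: P = Re(S) = 0.4487 W.
Step 8 — Reactive power: Q = Im(S) = -0.01398 VAR.
Step 9 — Apparent power: |S| = 0.4489 VA.
Step 10 — Power factor: PF = P/|S| = 0.9995 (leading).

(a) P = 0.4487 W  (b) Q = -0.01398 VAR  (c) S = 0.4489 VA  (d) PF = 0.9995 (leading)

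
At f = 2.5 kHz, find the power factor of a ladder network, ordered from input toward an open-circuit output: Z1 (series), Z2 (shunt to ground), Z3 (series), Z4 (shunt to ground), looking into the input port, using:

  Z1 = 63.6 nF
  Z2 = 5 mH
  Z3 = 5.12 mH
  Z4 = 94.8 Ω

Step 1 — Angular frequency: ω = 2π·f = 2π·2500 = 1.571e+04 rad/s.
Step 2 — Component impedances:
  Z1: Z = 1/(jωC) = -j/(ω·C) = 0 - j1001 Ω
  Z2: Z = jωL = j·1.571e+04·0.005 = 0 + j78.54 Ω
  Z3: Z = jωL = j·1.571e+04·0.00512 = 0 + j80.42 Ω
  Z4: Z = R = 94.8 Ω
Step 3 — Ladder network (open output): work backward from the far end, alternating series and parallel combinations. Z_in = 17.07 - j951.1 Ω = 951.2∠-89.0° Ω.
Step 4 — Power factor: PF = cos(φ) = Re(Z)/|Z| = 17.07/951.2 = 0.01795.
Step 5 — Type: Im(Z) = -951.1 ⇒ leading (phase φ = -89.0°).

PF = 0.01795 (leading, φ = -89.0°)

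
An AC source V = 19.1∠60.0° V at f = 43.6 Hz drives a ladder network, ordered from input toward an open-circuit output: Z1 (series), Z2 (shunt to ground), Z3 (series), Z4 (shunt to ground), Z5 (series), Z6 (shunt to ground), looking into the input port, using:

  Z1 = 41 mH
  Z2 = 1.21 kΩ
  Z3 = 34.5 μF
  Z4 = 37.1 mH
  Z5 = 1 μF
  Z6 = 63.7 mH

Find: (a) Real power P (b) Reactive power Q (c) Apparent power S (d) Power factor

Step 1 — Angular frequency: ω = 2π·f = 2π·43.6 = 273.9 rad/s.
Step 2 — Component impedances:
  Z1: Z = jωL = j·273.9·0.041 = 0 + j11.23 Ω
  Z2: Z = R = 1210 Ω
  Z3: Z = 1/(jωC) = -j/(ω·C) = 0 - j105.8 Ω
  Z4: Z = jωL = j·273.9·0.0371 = 0 + j10.16 Ω
  Z5: Z = 1/(jωC) = -j/(ω·C) = 0 - j3650 Ω
  Z6: Z = jωL = j·273.9·0.0637 = 0 + j17.45 Ω
Step 3 — Ladder network (open output): work backward from the far end, alternating series and parallel combinations. Z_in = 7.509 - j83.79 Ω = 84.13∠-84.9° Ω.
Step 4 — Source phasor: V = 19.1∠60.0° V = 9.55 + j16.54 V.
Step 5 — Current: I = V / Z = -0.1857 + j0.1306 A = 0.227∠144.9° A.
Step 6 — Complex power: S = V·I* = 0.3871 - j4.319 VA.
Step 7 — Real power: P = Re(S) = 0.3871 W.
Step 8 — Reactive power: Q = Im(S) = -4.319 VAR.
Step 9 — Apparent power: |S| = 4.336 VA.
Step 10 — Power factor: PF = P/|S| = 0.08926 (leading).

(a) P = 0.3871 W  (b) Q = -4.319 VAR  (c) S = 4.336 VA  (d) PF = 0.08926 (leading)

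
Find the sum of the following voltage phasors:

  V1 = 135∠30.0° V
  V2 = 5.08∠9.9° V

Step 1 — Convert each phasor to rectangular form:
  V1 = 135·(cos(30.0°) + j·sin(30.0°)) = 116.9 + j67.5 V
  V2 = 5.08·(cos(9.9°) + j·sin(9.9°)) = 5.004 + j0.8734 V
Step 2 — Sum components: V_total = 121.9 + j68.37 V.
Step 3 — Convert to polar: |V_total| = 139.8 V, ∠V_total = 29.3°.

V_total = 139.8∠29.3° V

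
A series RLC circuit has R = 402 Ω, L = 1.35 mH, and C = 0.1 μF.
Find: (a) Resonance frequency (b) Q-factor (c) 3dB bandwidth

Step 1 — Resonance: ω₀ = 1/√(LC) = 1/√(0.00135·1e-07) = 8.607e+04 rad/s.
Step 2 — f₀ = ω₀/(2π) = 1.37e+04 Hz.
Step 3 — Series Q: Q = ω₀L/R = 8.607e+04·0.00135/402 = 0.289.
Step 4 — Bandwidth: Δω = ω₀/Q = 2.978e+05 rad/s; BW = Δω/(2π) = 4.739e+04 Hz.

(a) f₀ = 1.37e+04 Hz  (b) Q = 0.289  (c) BW = 4.739e+04 Hz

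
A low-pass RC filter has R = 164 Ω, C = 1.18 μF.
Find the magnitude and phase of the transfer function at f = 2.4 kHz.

Step 1 — Angular frequency: ω = 2π·2400 = 1.508e+04 rad/s.
Step 2 — Transfer function: H(jω) = 1/(1 + jωRC).
Step 3 — Denominator: 1 + jωRC = 1 + j·1.508e+04·164·1.18e-06 = 1 + j2.918.
Step 4 — H = 0.1051 - j0.3067.
Step 5 — Magnitude: |H| = 0.3242 (-9.8 dB); phase: φ = -71.1°.

|H| = 0.3242 (-9.8 dB), φ = -71.1°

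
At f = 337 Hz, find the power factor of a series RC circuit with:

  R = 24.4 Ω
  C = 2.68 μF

Step 1 — Angular frequency: ω = 2π·f = 2π·337 = 2117 rad/s.
Step 2 — Component impedances:
  R: Z = R = 24.4 Ω
  C: Z = 1/(jωC) = -j/(ω·C) = 0 - j176.2 Ω
Step 3 — Series combination: Z_total = R + C = 24.4 - j176.2 Ω = 177.9∠-82.1° Ω.
Step 4 — Power factor: PF = cos(φ) = Re(Z)/|Z| = 24.4/177.9 = 0.1372.
Step 5 — Type: Im(Z) = -176.2 ⇒ leading (phase φ = -82.1°).

PF = 0.1372 (leading, φ = -82.1°)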